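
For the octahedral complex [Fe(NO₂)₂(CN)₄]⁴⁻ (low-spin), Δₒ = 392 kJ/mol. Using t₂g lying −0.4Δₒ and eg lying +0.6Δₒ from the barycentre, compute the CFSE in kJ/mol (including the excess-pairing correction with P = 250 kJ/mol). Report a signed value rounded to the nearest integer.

Ligand charges: 2×(-1) from NO₂⁻ and 4×(-1) from CN⁻ sum to -6; with overall charge -4, Fe is +2.
Group 8 minus oxidation state +2 gives a d⁶ configuration for Fe²⁺.
Electron filling gives t₂g⁶ eg⁰.
Orbital CFSE = 6(-0.4) + 0(0.6) = -2.4Δₒ = -2.4 × 392 = -941 kJ/mol.
Relative to high-spin t₂g⁴ eg² (1 paired), the low-spin configuration has 2 additional pairs, contributing +2 × 250 = +500 kJ/mol.
Net CFSE = -941 + 500 = -441 kJ/mol.

-441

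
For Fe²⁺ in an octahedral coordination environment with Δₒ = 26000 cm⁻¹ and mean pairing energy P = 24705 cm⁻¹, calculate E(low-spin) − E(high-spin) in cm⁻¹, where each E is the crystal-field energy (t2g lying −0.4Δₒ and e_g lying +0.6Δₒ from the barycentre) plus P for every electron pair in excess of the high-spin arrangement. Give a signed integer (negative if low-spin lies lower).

Group 8 minus oxidation state +2 gives a d⁶ configuration for Fe²⁺.
In the high-spin limit (t2g^4 e_g^2) the orbital term is -0.4Δₒ = -10400 cm⁻¹, with no excess pairing.
For low-spin the configuration is t2g^6 e_g^0: orbital energy -2.4 × 26000 = -62400 cm⁻¹, and 2 additional pairs relative to high-spin add 49410 cm⁻¹, giving -12990 cm⁻¹.
E(LS) − E(HS) = -12990 − (-10400) = -2590 cm⁻¹.

-2590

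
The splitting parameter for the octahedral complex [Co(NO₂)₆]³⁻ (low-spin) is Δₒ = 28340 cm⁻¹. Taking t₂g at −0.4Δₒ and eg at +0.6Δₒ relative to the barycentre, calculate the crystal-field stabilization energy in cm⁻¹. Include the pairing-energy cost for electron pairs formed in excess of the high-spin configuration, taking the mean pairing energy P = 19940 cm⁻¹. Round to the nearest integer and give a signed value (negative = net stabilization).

-28136

Each NO₂⁻ contributes -1; 6 × (-1) = -6. With overall charge -3, Co is in the +3 oxidation state.
Co³⁺: group 9, so d-count = 9 − 3 = 6.
Configuration: t₂g⁶ eg⁰.
Orbital CFSE = 6(-0.4) + 0(0.6) = -2.4Δₒ = -2.4 × 28340 = -68016 cm⁻¹.
Relative to high-spin t₂g⁴ eg² (1 paired), the low-spin configuration has 2 additional pairs, contributing +2 × 19940 = +39880 cm⁻¹.
Net CFSE = -68016 + 39880 = -28136 cm⁻¹.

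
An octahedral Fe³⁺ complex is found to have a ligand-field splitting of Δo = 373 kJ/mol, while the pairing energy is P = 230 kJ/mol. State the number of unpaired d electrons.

1

Fe is in group 8, so Fe³⁺ is d⁵ (8 − 3 = 5).
Here Δo > P (373 > 230), so the low-spin state is favoured.
Filling d⁵ accordingly: t₂g⁵ eg⁰.
Unpaired electrons: 1.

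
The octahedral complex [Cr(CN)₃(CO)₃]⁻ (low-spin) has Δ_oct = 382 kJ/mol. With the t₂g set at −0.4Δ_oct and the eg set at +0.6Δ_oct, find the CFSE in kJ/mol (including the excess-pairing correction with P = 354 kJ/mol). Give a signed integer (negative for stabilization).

-257

Ligand charges: 3×(-1) from CN⁻ and 3×(+0) from CO sum to -3; with overall charge -1, Cr is +2.
Group 6 minus oxidation state +2 gives a d⁴ configuration for Cr²⁺.
Electron filling gives t₂g⁴ eg⁰.
CFSE(orbital) = 4×(-0.4Δ_oct) + 0×(0.6Δ_oct) = -1.6Δ_oct; with Δ_oct = 382 kJ/mol that is -611 kJ/mol.
High-spin d⁴ would be t₂g³ eg¹ with 0 pairs; low-spin has 1, so 1 excess pair costs +1P = +354 kJ/mol.
Combining: -611 + 354 = -257 kJ/mol.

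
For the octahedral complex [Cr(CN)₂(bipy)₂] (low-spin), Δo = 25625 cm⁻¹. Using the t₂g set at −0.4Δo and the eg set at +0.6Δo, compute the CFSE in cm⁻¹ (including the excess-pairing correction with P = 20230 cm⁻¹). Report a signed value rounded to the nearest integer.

Ligand charges: 2×(-1) from CN⁻ and 2×(+0) from bipy sum to -2; with overall charge +0, Cr is +2.
Cr sits in group 6; removing 2 electrons leaves Cr²⁺ with 6 − 2 = 4 d electrons.
Configuration: t₂g⁴ eg⁰.
The orbital stabilization is -1.6Δo = -1.6 × 25625 = -41000 cm⁻¹.
High-spin d⁴ would be t₂g³ eg¹ with 0 pairs; low-spin has 1, so 1 excess pair costs +1P = +20230 cm⁻¹.
Overall CFSE = -41000 + 20230 = -20770 cm⁻¹.

-20770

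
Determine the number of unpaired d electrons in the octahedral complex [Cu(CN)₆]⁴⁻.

1

Each CN⁻ contributes -1; 6 × (-1) = -6. With overall charge -4, Cu is in the +2 oxidation state.
Cu²⁺: group 11, so d-count = 11 − 2 = 9.
Configuration: t₂g⁶ eg³, giving 1 unpaired electron.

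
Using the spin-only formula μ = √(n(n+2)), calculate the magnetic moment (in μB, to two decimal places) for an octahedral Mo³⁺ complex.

Mo³⁺: group 6, so d-count = 6 − 3 = 3.
For octahedral d³ the high- and low-spin configurations coincide.
Configuration: t2g^3 e_g^0 → 3 unpaired electrons.
μ(spin-only) = √[3(3+2)] = √15 ≈ 3.87 μB.

3.87 μB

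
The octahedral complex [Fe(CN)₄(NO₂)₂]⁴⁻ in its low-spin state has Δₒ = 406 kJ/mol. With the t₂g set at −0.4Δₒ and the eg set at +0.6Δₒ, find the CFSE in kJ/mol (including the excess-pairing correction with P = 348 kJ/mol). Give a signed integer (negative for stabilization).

-278

Ligand charges: 4×(-1) from CN⁻ and 2×(-1) from NO₂⁻ sum to -6; with overall charge -4, Fe is +2.
Fe²⁺: group 8, so d-count = 8 − 2 = 6.
The d⁶ electrons fill as t₂g⁶ eg⁰.
CFSE(orbital) = 6×(-0.4Δₒ) + 0×(0.6Δₒ) = -2.4Δₒ; with Δₒ = 406 kJ/mol that is -974 kJ/mol.
Relative to high-spin t₂g⁴ eg² (1 paired), the low-spin configuration has 2 additional pairs, contributing +2 × 348 = +696 kJ/mol.
Net CFSE = -974 + 696 = -278 kJ/mol.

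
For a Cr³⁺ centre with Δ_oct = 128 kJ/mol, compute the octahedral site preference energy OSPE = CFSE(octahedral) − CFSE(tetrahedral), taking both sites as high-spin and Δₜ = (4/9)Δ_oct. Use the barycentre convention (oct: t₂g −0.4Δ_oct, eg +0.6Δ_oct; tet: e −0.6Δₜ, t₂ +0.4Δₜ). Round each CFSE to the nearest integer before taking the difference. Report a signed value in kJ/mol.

-108

Cr sits in group 6; removing 3 electrons leaves Cr³⁺ with 6 − 3 = 3 d electrons.
In an octahedral site d³ (HS) is t2g^3 e_g^0, giving CFSE(oct) = -1.2Δ_oct = -154 kJ/mol.
Tetrahedral e^2 t2^1 gives -0.8Δₜ = -0.8 × (4/9) × 128 = -46 kJ/mol.
OSPE = -154 − (-46) = -108 kJ/mol.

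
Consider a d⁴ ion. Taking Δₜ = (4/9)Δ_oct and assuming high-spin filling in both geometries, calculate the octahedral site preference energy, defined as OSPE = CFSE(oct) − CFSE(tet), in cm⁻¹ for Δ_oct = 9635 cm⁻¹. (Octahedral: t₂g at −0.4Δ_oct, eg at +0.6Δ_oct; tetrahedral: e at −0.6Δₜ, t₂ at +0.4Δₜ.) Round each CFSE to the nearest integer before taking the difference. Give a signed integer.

-4068

In an octahedral site d⁴ (HS) is t2g^3 e_g^1, giving CFSE(oct) = -0.6Δ_oct = -5781 cm⁻¹.
Tetrahedral e^2 t2^2 gives -0.4Δₜ = -0.4 × (4/9) × 9635 = -1713 cm⁻¹.
Subtracting, OSPE = -5781 − (-1713) = -4068 cm⁻¹.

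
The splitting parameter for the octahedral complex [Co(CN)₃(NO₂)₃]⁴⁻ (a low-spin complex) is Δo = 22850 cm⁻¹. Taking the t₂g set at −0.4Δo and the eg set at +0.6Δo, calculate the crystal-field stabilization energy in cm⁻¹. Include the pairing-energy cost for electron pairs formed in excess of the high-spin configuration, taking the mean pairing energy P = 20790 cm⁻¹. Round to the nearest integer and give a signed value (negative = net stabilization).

Ligand charges: 3×(-1) from CN⁻ and 3×(-1) from NO₂⁻ sum to -6; with overall charge -4, Co is +2.
Co is in group 9, so Co²⁺ is d⁷ (9 − 2 = 7).
Configuration: t₂g⁶ eg¹.
The orbital stabilization is -1.8Δo = -1.8 × 22850 = -41130 cm⁻¹.
High-spin d⁷ would be t₂g⁵ eg² with 2 pairs; low-spin has 3, so 1 excess pair costs +1P = +20790 cm⁻¹.
Combining: -41130 + 20790 = -20340 cm⁻¹.

-20340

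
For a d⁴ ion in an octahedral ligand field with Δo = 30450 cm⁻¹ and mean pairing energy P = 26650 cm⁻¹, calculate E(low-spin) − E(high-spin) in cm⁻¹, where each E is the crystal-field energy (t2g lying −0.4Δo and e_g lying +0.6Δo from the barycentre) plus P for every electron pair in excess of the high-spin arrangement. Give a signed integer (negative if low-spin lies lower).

High-spin d⁴ fills as t2g^3 e_g^1 with CFSE 3(−0.4) + 1(+0.6) = -0.6Δo = -18270 cm⁻¹.
Low-spin t2g^4 e_g^0 gives -1.6Δo = -48720 cm⁻¹, but forming 1 extra pair costs 1P = 26650 cm⁻¹, so E(LS) = -48720 + 26650 = -22070 cm⁻¹.
E(LS) − E(HS) = -22070 − (-18270) = -3800 cm⁻¹.

-3800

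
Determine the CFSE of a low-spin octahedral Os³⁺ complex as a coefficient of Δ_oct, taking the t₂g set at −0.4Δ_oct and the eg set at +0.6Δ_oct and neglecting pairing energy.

Os sits in group 8; removing 3 electrons leaves Os³⁺ with 8 − 3 = 5 d electrons.
Configuration: t₂g⁵ eg⁰.
CFSE = 5(-0.4Δ_oct) + 0(0.6Δ_oct) = -2.0Δ_oct + 0.0Δ_oct = -2.0Δ_oct.

-2.0 Δ_oct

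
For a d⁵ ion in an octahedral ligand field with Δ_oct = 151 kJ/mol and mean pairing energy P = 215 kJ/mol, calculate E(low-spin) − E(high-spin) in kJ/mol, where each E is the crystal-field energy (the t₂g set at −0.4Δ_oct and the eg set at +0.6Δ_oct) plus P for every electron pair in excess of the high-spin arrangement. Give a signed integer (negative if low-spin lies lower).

In the high-spin limit (t₂g³ eg²) the orbital term is 0.0Δ_oct = 0 kJ/mol, with no excess pairing.
For low-spin the configuration is t₂g⁵ eg⁰: orbital energy -2.0 × 151 = -302 kJ/mol, and 2 additional pairs relative to high-spin add 430 kJ/mol, giving 128 kJ/mol.
E(LS) − E(HS) = 128 − (0) = 128 kJ/mol.

128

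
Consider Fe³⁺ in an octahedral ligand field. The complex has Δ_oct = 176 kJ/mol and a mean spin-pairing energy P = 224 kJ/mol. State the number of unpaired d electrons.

5

Group 8 minus oxidation state +3 gives a d⁵ configuration for Fe³⁺.
Here Δ_oct < P (176 < 224), so the high-spin state is favoured.
That gives t2g^3 e_g^2.
Unpaired electrons: 5.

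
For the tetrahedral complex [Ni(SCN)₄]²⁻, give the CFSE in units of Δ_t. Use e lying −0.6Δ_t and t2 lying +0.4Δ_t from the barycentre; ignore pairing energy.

-0.8 Δ_t

Each SCN⁻ contributes -1; 4 × (-1) = -4. With overall charge -2, Ni is in the +2 oxidation state.
Ni²⁺: group 10, so d-count = 10 − 2 = 8.
Tetrahedral fields are weak (Δₜ ≈ 4/9 Δₒ), so electrons fill high-spin.
Configuration: e^4 t2^4.
CFSE = 4(-0.6Δ_t) + 4(0.4Δ_t) = -2.4Δ_t + 1.6Δ_t = -0.8Δ_t.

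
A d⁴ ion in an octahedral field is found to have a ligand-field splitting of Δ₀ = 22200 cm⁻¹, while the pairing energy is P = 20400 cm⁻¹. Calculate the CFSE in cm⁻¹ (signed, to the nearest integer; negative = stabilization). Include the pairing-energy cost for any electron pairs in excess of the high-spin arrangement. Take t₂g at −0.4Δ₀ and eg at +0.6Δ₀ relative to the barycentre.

-15120

Here Δ₀ > P (22200 > 20400), so the low-spin state is favoured.
Filling d⁴ accordingly: t₂g⁴ eg⁰.
Orbital CFSE = -1.6Δ₀ = -1.6 × 22200 = -35520 cm⁻¹.
Excess pairs vs high-spin: 1 − 0 = 1; pairing cost = +20400 cm⁻¹.
Net CFSE = -35520 + 20400 = -15120 cm⁻¹.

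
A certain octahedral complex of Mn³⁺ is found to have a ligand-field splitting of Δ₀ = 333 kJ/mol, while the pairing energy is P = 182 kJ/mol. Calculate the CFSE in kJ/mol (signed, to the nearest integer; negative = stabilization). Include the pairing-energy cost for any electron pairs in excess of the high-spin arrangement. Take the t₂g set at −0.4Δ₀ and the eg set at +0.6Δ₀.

-351

Group 7 minus oxidation state +3 gives a d⁴ configuration for Mn³⁺.
Δ₀ > P, so pairing is preferred: the ground state is low-spin.
Filling d⁴ accordingly: t₂g⁴ eg⁰.
Orbital CFSE = -1.6Δ₀ = -1.6 × 333 = -533 kJ/mol.
Excess pairs vs high-spin: 1 − 0 = 1; pairing cost = +182 kJ/mol.
Net CFSE = -533 + 182 = -351 kJ/mol.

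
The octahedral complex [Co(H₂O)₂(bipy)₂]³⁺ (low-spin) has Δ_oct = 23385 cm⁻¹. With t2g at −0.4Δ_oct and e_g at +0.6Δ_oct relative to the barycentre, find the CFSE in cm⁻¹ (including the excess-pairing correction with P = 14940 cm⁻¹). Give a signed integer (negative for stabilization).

-26244

Ligand charges: 2×(+0) from H₂O and 2×(+0) from bipy sum to +0; with overall charge +3, Co is +3.
Group 9 minus oxidation state +3 gives a d⁶ configuration for Co³⁺.
Configuration: t2g^6 e_g^0.
Orbital CFSE = 6(-0.4) + 0(0.6) = -2.4Δ_oct = -2.4 × 23385 = -56124 cm⁻¹.
Relative to high-spin t2g^4 e_g^2 (1 paired), the low-spin configuration has 2 additional pairs, contributing +2 × 14940 = +29880 cm⁻¹.
Overall CFSE = -56124 + 29880 = -26244 cm⁻¹.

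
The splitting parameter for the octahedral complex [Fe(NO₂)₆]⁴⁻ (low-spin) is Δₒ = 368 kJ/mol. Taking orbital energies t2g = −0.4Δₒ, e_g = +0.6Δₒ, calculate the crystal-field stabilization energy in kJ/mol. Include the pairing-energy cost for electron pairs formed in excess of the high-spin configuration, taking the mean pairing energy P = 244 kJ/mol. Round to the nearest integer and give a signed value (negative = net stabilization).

-395

Each NO₂⁻ contributes -1; 6 × (-1) = -6. With overall charge -4, Fe is in the +2 oxidation state.
Fe is in group 8, so Fe²⁺ is d⁶ (8 − 2 = 6).
Configuration: t2g^6 e_g^0.
The orbital stabilization is -2.4Δₒ = -2.4 × 368 = -883 kJ/mol.
High-spin d⁶ would be t2g^4 e_g^2 with 1 pair; low-spin has 3, so 2 excess pairs cost +2P = +488 kJ/mol.
Net CFSE = -883 + 488 = -395 kJ/mol.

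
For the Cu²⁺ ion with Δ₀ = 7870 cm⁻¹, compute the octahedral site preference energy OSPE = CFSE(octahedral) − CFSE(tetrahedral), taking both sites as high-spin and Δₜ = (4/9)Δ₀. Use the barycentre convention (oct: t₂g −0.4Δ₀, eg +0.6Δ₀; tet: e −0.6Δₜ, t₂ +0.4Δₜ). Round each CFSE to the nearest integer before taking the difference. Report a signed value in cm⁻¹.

Cu is in group 11, so Cu²⁺ is d⁹ (11 − 2 = 9).
Octahedral high-spin t2g^6 e_g^3: CFSE = -0.6 × 7870 = -4722 cm⁻¹.
Tetrahedral: e^4 t2^5, CFSE = 4(−0.6) + 5(+0.4) = -0.4Δₜ = -0.4 × (4/9) × 7870 = -1399 cm⁻¹.
OSPE = CFSE(oct) − CFSE(tet) = -4722 − (-1399) = -3323 cm⁻¹.

-3323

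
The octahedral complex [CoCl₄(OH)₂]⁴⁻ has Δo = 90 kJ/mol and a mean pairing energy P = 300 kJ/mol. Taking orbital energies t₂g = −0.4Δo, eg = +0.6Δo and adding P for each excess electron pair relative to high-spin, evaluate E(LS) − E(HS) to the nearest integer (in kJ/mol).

Ligand charges: 4×(-1) from Cl⁻ and 2×(-1) from OH⁻ sum to -6; with overall charge -4, Co is +2.
Co²⁺: group 9, so d-count = 9 − 2 = 7.
In the high-spin limit (t₂g⁵ eg²) the orbital term is -0.8Δo = -72 kJ/mol, with no excess pairing.
Low-spin t₂g⁶ eg¹ gives -1.8Δo = -162 kJ/mol, but forming 1 extra pair costs 1P = 300 kJ/mol, so E(LS) = -162 + 300 = 138 kJ/mol.
Thus E(LS) − E(HS) = 210 kJ/mol.

210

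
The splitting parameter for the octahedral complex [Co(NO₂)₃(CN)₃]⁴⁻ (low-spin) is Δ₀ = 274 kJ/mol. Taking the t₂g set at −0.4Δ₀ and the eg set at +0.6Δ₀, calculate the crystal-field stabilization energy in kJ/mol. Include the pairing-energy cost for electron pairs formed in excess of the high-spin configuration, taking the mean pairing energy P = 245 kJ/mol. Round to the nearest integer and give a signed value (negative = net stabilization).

Ligand charges: 3×(-1) from NO₂⁻ and 3×(-1) from CN⁻ sum to -6; with overall charge -4, Co is +2.
Co²⁺: group 9, so d-count = 9 − 2 = 7.
Configuration: t₂g⁶ eg¹.
The orbital stabilization is -1.8Δ₀ = -1.8 × 274 = -493 kJ/mol.
Pairing penalty: 3 pairs vs 2 in the high-spin reference → 1 extra × P = 245 kJ/mol.
Net CFSE = -493 + 245 = -248 kJ/mol.

-248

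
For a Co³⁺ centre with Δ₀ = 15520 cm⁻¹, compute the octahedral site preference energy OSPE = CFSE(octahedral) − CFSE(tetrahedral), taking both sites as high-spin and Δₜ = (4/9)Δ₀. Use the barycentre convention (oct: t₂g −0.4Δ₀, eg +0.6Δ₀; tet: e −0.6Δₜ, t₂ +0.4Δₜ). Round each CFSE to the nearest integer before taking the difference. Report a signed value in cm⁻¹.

-2069

Group 9 minus oxidation state +3 gives a d⁶ configuration for Co³⁺.
Octahedral (high-spin): t2g^4 e_g^2, CFSE = 4(−0.4) + 2(+0.6) = -0.4Δ₀ = -0.4 × 15520 = -6208 cm⁻¹.
In a tetrahedral site the filling is e^3 t2^3: CFSE(tet) = -0.6Δₜ = -0.6 × (4/9)(15520) = -4139 cm⁻¹.
OSPE = -6208 − (-4139) = -2069 cm⁻¹.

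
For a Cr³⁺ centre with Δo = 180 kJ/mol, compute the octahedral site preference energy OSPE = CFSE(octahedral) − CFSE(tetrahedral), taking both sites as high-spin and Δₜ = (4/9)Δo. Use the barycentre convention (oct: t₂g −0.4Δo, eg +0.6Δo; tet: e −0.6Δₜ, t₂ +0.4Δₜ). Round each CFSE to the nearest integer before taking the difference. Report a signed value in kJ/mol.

Group 6 minus oxidation state +3 gives a d³ configuration for Cr³⁺.
Octahedral high-spin t2g^3 e_g^0: CFSE = -1.2 × 180 = -216 kJ/mol.
Tetrahedral: e^2 t2^1, CFSE = 2(−0.6) + 1(+0.4) = -0.8Δₜ = -0.8 × (4/9) × 180 = -64 kJ/mol.
Subtracting, OSPE = -216 − (-64) = -152 kJ/mol.

-152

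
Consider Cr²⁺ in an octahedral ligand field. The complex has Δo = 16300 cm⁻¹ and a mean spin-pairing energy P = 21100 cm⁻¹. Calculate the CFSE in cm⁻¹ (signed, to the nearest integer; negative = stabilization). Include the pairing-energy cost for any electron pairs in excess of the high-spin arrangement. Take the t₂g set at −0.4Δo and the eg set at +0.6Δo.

Cr²⁺: group 6, so d-count = 6 − 2 = 4.
Δo < P, so pairing is avoided: the ground state is high-spin.
That gives t₂g³ eg¹.
Orbital CFSE = -0.6Δo = -0.6 × 16300 = -9780 cm⁻¹.
High-spin has no excess pairs, so no pairing correction applies.

-9780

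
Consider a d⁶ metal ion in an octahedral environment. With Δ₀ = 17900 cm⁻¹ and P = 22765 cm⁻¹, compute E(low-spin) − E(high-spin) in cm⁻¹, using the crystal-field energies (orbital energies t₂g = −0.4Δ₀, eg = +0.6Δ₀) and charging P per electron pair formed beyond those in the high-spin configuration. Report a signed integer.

In the high-spin limit (t₂g⁴ eg²) the orbital term is -0.4Δ₀ = -7160 cm⁻¹, with no excess pairing.
For low-spin the configuration is t₂g⁶ eg⁰: orbital energy -2.4 × 17900 = -42960 cm⁻¹, and 2 additional pairs relative to high-spin add 45530 cm⁻¹, giving 2570 cm⁻¹.
E(LS) − E(HS) = 2570 − (-7160) = 9730 cm⁻¹.

9730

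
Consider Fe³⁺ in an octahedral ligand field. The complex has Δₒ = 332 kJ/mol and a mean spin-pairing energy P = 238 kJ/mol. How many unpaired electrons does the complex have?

Fe sits in group 8; removing 3 electrons leaves Fe³⁺ with 8 − 3 = 5 d electrons.
With Δₒ > P the complex is low-spin.
Configuration: t₂g⁵ eg⁰.
Unpaired electrons: 1.

1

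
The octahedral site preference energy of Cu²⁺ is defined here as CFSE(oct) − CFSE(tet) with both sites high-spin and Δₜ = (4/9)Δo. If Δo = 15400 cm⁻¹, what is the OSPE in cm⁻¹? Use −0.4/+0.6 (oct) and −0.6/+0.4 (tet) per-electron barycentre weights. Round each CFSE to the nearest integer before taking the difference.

-6502

Cu²⁺: group 11, so d-count = 11 − 2 = 9.
Octahedral (high-spin): t₂g⁶ eg³, CFSE = 6(−0.4) + 3(+0.6) = -0.6Δo = -0.6 × 15400 = -9240 cm⁻¹.
Tetrahedral e⁴ t₂⁵ gives -0.4Δₜ = -0.4 × (4/9) × 15400 = -2738 cm⁻¹.
OSPE = -9240 − (-2738) = -6502 cm⁻¹.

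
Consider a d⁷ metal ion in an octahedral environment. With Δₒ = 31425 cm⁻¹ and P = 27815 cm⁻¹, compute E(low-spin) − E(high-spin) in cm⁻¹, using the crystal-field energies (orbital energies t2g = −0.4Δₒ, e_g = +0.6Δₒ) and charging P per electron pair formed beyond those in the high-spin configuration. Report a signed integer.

-3610

In the high-spin limit (t2g^5 e_g^2) the orbital term is -0.8Δₒ = -25140 cm⁻¹, with no excess pairing.
For low-spin the configuration is t2g^6 e_g^1: orbital energy -1.8 × 31425 = -56565 cm⁻¹, and 1 additional pair relative to high-spin adds 27815 cm⁻¹, giving -28750 cm⁻¹.
The difference is -28750 − (-25140) = -3610 cm⁻¹, so low-spin lies lower.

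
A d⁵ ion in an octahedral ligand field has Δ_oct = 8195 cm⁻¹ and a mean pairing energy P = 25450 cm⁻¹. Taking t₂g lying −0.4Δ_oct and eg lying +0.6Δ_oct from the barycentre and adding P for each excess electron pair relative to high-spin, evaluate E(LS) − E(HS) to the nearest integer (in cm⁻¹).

In the high-spin limit (t₂g³ eg²) the orbital term is 0.0Δ_oct = 0 cm⁻¹, with no excess pairing.
For low-spin the configuration is t₂g⁵ eg⁰: orbital energy -2.0 × 8195 = -16390 cm⁻¹, and 2 additional pairs relative to high-spin add 50900 cm⁻¹, giving 34510 cm⁻¹.
Thus E(LS) − E(HS) = 34510 cm⁻¹.

34510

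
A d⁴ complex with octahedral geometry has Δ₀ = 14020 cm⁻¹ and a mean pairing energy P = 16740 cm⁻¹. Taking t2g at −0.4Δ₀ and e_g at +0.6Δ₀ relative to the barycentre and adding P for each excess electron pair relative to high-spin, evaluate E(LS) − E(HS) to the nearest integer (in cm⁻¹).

High-spin: t2g^3 e_g^1, CFSE = -0.6Δ₀ = -8412 cm⁻¹.
Low-spin t2g^4 e_g^0 gives -1.6Δ₀ = -22432 cm⁻¹, but forming 1 extra pair costs 1P = 16740 cm⁻¹, so E(LS) = -22432 + 16740 = -5692 cm⁻¹.
E(LS) − E(HS) = -5692 − (-8412) = 2720 cm⁻¹.

2720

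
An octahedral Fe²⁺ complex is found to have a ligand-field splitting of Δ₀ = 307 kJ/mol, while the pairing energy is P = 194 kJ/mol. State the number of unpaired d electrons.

0

Group 8 minus oxidation state +2 gives a d⁶ configuration for Fe²⁺.
Δ₀ > P, so pairing is preferred: the ground state is low-spin.
That gives t2g^6 e_g^0.
Unpaired electrons: 0.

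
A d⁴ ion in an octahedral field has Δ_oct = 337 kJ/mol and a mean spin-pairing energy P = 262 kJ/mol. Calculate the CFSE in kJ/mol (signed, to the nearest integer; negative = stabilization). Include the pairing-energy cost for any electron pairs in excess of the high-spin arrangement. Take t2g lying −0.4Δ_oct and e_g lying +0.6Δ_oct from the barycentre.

-277

Since Δ_oct = 337 kJ/mol > P = 262 kJ/mol, the complex adopts the low-spin configuration.
Filling d⁴ accordingly: t2g^4 e_g^0.
Orbital CFSE = -1.6Δ_oct = -1.6 × 337 = -539 kJ/mol.
Excess pairs vs high-spin: 1 − 0 = 1; pairing cost = +262 kJ/mol.
Net CFSE = -539 + 262 = -277 kJ/mol.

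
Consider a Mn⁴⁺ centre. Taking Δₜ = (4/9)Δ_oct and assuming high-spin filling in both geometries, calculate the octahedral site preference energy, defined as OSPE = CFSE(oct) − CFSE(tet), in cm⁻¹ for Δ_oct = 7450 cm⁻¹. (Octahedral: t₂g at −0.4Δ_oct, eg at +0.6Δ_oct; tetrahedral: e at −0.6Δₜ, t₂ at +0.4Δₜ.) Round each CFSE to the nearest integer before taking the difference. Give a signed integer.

Mn is in group 7, so Mn⁴⁺ is d³ (7 − 4 = 3).
Octahedral high-spin t₂g³ eg⁰: CFSE = -1.2 × 7450 = -8940 cm⁻¹.
Tetrahedral e² t₂¹ gives -0.8Δₜ = -0.8 × (4/9) × 7450 = -2649 cm⁻¹.
OSPE = CFSE(oct) − CFSE(tet) = -8940 − (-2649) = -6291 cm⁻¹.

-6291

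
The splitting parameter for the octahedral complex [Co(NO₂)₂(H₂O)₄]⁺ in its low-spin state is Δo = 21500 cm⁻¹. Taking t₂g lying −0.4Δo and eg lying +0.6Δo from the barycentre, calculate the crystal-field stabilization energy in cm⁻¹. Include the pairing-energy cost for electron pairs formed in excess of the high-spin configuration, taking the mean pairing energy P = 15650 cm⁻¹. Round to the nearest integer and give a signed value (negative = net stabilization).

Ligand charges: 2×(-1) from NO₂⁻ and 4×(+0) from H₂O sum to -2; with overall charge +1, Co is +3.
Co³⁺: group 9, so d-count = 9 − 3 = 6.
Electron filling gives t₂g⁶ eg⁰.
CFSE(orbital) = 6×(-0.4Δo) + 0×(0.6Δo) = -2.4Δo; with Δo = 21500 cm⁻¹ that is -51600 cm⁻¹.
Relative to high-spin t₂g⁴ eg² (1 paired), the low-spin configuration has 2 additional pairs, contributing +2 × 15650 = +31300 cm⁻¹.
Net CFSE = -51600 + 31300 = -20300 cm⁻¹.

-20300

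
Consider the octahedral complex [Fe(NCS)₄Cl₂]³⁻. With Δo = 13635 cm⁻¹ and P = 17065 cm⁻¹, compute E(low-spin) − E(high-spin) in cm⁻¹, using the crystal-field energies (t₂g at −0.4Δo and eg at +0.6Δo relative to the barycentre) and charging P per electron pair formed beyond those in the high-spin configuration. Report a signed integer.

6860

Ligand charges: 4×(-1) from NCS⁻ and 2×(-1) from Cl⁻ sum to -6; with overall charge -3, Fe is +3.
Group 8 minus oxidation state +3 gives a d⁵ configuration for Fe³⁺.
High-spin: t₂g³ eg², CFSE = 0.0Δo = 0 cm⁻¹.
Low-spin: t₂g⁵ eg⁰, orbital CFSE = -2.0Δo = -27270 cm⁻¹; plus 2 excess pairs × P = +34130 cm⁻¹; total 6860 cm⁻¹.
Thus E(LS) − E(HS) = 6860 cm⁻¹.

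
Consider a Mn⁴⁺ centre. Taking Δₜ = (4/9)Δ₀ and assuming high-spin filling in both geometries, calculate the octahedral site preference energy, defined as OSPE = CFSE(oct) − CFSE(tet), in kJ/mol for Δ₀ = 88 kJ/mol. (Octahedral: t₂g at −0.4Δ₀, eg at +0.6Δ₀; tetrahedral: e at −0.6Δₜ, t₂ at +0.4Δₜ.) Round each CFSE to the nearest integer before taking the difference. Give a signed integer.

Mn⁴⁺: group 7, so d-count = 7 − 4 = 3.
Octahedral (high-spin): t2g^3 e_g^0, CFSE = 3(−0.4) + 0(+0.6) = -1.2Δ₀ = -1.2 × 88 = -106 kJ/mol.
Tetrahedral: e^2 t2^1, CFSE = 2(−0.6) + 1(+0.4) = -0.8Δₜ = -0.8 × (4/9) × 88 = -31 kJ/mol.
OSPE = -106 − (-31) = -75 kJ/mol.

-75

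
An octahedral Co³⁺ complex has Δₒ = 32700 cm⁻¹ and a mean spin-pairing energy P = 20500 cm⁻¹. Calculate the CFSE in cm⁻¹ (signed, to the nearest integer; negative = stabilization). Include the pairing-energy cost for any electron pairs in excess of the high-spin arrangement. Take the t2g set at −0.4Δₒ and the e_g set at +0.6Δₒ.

Group 9 minus oxidation state +3 gives a d⁶ configuration for Co³⁺.
With Δₒ > P the complex is low-spin.
Filling d⁶ accordingly: t2g^6 e_g^0.
Orbital CFSE = -2.4Δₒ = -2.4 × 32700 = -78480 cm⁻¹.
Excess pairs vs high-spin: 3 − 1 = 2; pairing cost = +41000 cm⁻¹.
Net CFSE = -78480 + 41000 = -37480 cm⁻¹.

-37480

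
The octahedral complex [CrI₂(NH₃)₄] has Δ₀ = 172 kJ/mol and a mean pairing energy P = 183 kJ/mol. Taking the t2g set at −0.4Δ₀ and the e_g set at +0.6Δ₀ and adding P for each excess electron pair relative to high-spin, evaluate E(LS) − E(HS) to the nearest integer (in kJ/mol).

Ligand charges: 2×(-1) from I⁻ and 4×(+0) from NH₃ sum to -2; with overall charge +0, Cr is +2.
Group 6 minus oxidation state +2 gives a d⁴ configuration for Cr²⁺.
High-spin: t2g^3 e_g^1, CFSE = -0.6Δ₀ = -103 kJ/mol.
Low-spin t2g^4 e_g^0 gives -1.6Δ₀ = -275 kJ/mol, but forming 1 extra pair costs 1P = 183 kJ/mol, so E(LS) = -275 + 183 = -92 kJ/mol.
E(LS) − E(HS) = -92 − (-103) = 11 kJ/mol.

11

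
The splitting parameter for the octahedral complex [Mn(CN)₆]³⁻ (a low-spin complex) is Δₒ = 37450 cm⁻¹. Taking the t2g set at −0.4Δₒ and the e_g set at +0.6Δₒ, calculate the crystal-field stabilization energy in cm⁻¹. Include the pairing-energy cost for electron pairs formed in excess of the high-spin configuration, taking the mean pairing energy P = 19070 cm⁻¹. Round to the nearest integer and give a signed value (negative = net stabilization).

-40850

Each CN⁻ contributes -1; 6 × (-1) = -6. With overall charge -3, Mn is in the +3 oxidation state.
Mn³⁺: group 7, so d-count = 7 − 3 = 4.
Electron filling gives t2g^4 e_g^0.
CFSE(orbital) = 4×(-0.4Δₒ) + 0×(0.6Δₒ) = -1.6Δₒ; with Δₒ = 37450 cm⁻¹ that is -59920 cm⁻¹.
Relative to high-spin t2g^3 e_g^1 (0 paired), the low-spin configuration has 1 additional pair, contributing +1 × 19070 = +19070 cm⁻¹.
Overall CFSE = -59920 + 19070 = -40850 cm⁻¹.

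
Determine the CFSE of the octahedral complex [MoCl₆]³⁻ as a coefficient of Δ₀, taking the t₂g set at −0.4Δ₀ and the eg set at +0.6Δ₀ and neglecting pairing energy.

-1.2 Δ₀

Each Cl⁻ contributes -1; 6 × (-1) = -6. With overall charge -3, Mo is in the +3 oxidation state.
Group 6 minus oxidation state +3 gives a d³ configuration for Mo³⁺.
For octahedral d³ the high- and low-spin configurations coincide.
Configuration: t₂g³ eg⁰.
CFSE = 3(-0.4Δ₀) + 0(0.6Δ₀) = -1.2Δ₀ + 0.0Δ₀ = -1.2Δ₀.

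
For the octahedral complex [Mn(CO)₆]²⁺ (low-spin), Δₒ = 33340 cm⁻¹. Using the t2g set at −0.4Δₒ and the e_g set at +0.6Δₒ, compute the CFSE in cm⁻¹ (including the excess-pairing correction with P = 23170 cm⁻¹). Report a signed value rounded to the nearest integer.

CO is neutral, so the +2 overall charge sits on Mn: oxidation state +2.
Group 7 minus oxidation state +2 gives a d⁵ configuration for Mn²⁺.
The d⁵ electrons fill as t2g^5 e_g^0.
The orbital stabilization is -2.0Δₒ = -2.0 × 33340 = -66680 cm⁻¹.
Pairing penalty: 2 pairs vs 0 in the high-spin reference → 2 extra × P = 46340 cm⁻¹.
Overall CFSE = -66680 + 46340 = -20340 cm⁻¹.

-20340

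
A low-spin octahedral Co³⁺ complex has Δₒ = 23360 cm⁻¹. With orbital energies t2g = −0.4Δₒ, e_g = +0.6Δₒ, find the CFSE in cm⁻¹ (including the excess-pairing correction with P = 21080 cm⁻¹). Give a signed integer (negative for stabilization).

-13904

Co is in group 9, so Co³⁺ is d⁶ (9 − 3 = 6).
The d⁶ electrons fill as t2g^6 e_g^0.
The orbital stabilization is -2.4Δₒ = -2.4 × 23360 = -56064 cm⁻¹.
High-spin d⁶ would be t2g^4 e_g^2 with 1 pair; low-spin has 3, so 2 excess pairs cost +2P = +42160 cm⁻¹.
Overall CFSE = -56064 + 42160 = -13904 cm⁻¹.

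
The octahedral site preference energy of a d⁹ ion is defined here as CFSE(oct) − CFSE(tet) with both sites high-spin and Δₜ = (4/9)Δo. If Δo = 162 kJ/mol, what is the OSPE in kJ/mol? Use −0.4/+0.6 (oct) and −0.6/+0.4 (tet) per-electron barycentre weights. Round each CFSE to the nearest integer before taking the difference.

Octahedral (high-spin): t₂g⁶ eg³, CFSE = 6(−0.4) + 3(+0.6) = -0.6Δo = -0.6 × 162 = -97 kJ/mol.
In a tetrahedral site the filling is e⁴ t₂⁵: CFSE(tet) = -0.4Δₜ = -0.4 × (4/9)(162) = -29 kJ/mol.
OSPE = CFSE(oct) − CFSE(tet) = -97 − (-29) = -68 kJ/mol.

-68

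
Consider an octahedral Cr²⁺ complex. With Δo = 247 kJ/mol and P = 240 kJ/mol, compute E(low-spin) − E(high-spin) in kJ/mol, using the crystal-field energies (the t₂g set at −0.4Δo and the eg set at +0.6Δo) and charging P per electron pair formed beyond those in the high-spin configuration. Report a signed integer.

-7

Cr²⁺: group 6, so d-count = 6 − 2 = 4.
High-spin d⁴ fills as t₂g³ eg¹ with CFSE 3(−0.4) + 1(+0.6) = -0.6Δo = -148 kJ/mol.
For low-spin the configuration is t₂g⁴ eg⁰: orbital energy -1.6 × 247 = -395 kJ/mol, and 1 additional pair relative to high-spin adds 240 kJ/mol, giving -155 kJ/mol.
Thus E(LS) − E(HS) = -7 kJ/mol.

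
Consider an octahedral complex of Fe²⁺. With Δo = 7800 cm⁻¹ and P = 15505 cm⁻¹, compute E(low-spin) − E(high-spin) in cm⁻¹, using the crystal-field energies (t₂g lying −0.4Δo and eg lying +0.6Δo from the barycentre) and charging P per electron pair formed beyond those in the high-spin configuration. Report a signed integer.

Fe²⁺: group 8, so d-count = 8 − 2 = 6.
In the high-spin limit (t₂g⁴ eg²) the orbital term is -0.4Δo = -3120 cm⁻¹, with no excess pairing.
Low-spin t₂g⁶ eg⁰ gives -2.4Δo = -18720 cm⁻¹, but forming 2 extra pairs costs 2P = 31010 cm⁻¹, so E(LS) = -18720 + 31010 = 12290 cm⁻¹.
Thus E(LS) − E(HS) = 15410 cm⁻¹.

15410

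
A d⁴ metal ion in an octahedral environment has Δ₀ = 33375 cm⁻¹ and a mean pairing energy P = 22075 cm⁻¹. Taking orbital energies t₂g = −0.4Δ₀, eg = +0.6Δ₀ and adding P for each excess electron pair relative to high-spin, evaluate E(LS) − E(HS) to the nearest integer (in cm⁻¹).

In the high-spin limit (t₂g³ eg¹) the orbital term is -0.6Δ₀ = -20025 cm⁻¹, with no excess pairing.
Low-spin t₂g⁴ eg⁰ gives -1.6Δ₀ = -53400 cm⁻¹, but forming 1 extra pair costs 1P = 22075 cm⁻¹, so E(LS) = -53400 + 22075 = -31325 cm⁻¹.
The difference is -31325 − (-20025) = -11300 cm⁻¹, so low-spin lies lower.

-11300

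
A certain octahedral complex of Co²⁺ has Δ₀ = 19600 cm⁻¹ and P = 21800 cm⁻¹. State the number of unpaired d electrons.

3

Co²⁺: group 9, so d-count = 9 − 2 = 7.
Here Δ₀ < P (19600 < 21800), so the high-spin state is favoured.
That gives t₂g⁵ eg².
Unpaired electrons: 3.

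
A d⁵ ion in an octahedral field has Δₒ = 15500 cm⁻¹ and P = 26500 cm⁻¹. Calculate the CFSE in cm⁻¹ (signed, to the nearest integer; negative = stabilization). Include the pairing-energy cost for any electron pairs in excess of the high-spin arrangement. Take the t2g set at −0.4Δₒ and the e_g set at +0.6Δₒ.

Here Δₒ < P (15500 < 26500), so the high-spin state is favoured.
Configuration: t2g^3 e_g^2.
Orbital CFSE = 0.0Δₒ = 0.0 × 15500 = 0 cm⁻¹.
High-spin has no excess pairs, so no pairing correction applies.

0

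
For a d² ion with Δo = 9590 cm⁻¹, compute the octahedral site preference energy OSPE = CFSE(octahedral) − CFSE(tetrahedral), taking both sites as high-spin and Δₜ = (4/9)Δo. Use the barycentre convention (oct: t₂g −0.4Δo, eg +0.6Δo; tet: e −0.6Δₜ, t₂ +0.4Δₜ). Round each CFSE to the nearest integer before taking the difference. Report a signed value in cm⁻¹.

Octahedral high-spin t₂g² eg⁰: CFSE = -0.8 × 9590 = -7672 cm⁻¹.
Tetrahedral: e² t₂⁰, CFSE = 2(−0.6) + 0(+0.4) = -1.2Δₜ = -1.2 × (4/9) × 9590 = -5115 cm⁻¹.
Subtracting, OSPE = -7672 − (-5115) = -2557 cm⁻¹.

-2557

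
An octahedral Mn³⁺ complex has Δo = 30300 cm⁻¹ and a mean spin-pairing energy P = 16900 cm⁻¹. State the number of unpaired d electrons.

2

Mn³⁺: group 7, so d-count = 7 − 3 = 4.
Δo > P, so pairing is preferred: the ground state is low-spin.
That gives t₂g⁴ eg⁰.
Unpaired electrons: 2.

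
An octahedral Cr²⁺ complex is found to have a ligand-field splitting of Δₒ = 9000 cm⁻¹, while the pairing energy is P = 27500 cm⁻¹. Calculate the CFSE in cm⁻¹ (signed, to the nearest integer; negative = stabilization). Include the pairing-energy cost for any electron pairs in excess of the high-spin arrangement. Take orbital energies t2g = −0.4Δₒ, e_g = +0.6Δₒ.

Cr is in group 6, so Cr²⁺ is d⁴ (6 − 2 = 4).
Here Δₒ < P (9000 < 27500), so the high-spin state is favoured.
Configuration: t2g^3 e_g^1.
Orbital CFSE = -0.6Δₒ = -0.6 × 9000 = -5400 cm⁻¹.
High-spin has no excess pairs, so no pairing correction applies.

-5400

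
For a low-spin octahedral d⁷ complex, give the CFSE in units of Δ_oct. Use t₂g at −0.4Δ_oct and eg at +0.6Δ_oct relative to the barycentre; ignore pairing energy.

Configuration: t₂g⁶ eg¹.
CFSE = 6(-0.4Δ_oct) + 1(0.6Δ_oct) = -2.4Δ_oct + 0.6Δ_oct = -1.8Δ_oct.

-1.8 Δ_oct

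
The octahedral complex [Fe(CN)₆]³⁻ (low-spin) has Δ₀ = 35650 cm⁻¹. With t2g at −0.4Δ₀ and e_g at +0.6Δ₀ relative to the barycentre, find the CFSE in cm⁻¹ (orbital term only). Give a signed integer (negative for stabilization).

Each CN⁻ contributes -1; 6 × (-1) = -6. With overall charge -3, Fe is in the +3 oxidation state.
Fe³⁺: group 8, so d-count = 8 − 3 = 5.
Electron filling gives t2g^5 e_g^0.
The orbital stabilization is -2.0Δ₀ = -2.0 × 35650 = -71300 cm⁻¹.

-71300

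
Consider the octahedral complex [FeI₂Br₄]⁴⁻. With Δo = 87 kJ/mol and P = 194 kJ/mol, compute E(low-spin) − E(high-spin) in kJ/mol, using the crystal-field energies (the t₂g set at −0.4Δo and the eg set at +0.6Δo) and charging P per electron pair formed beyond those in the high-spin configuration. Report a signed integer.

214

Ligand charges: 2×(-1) from I⁻ and 4×(-1) from Br⁻ sum to -6; with overall charge -4, Fe is +2.
Group 8 minus oxidation state +2 gives a d⁶ configuration for Fe²⁺.
High-spin: t₂g⁴ eg², CFSE = -0.4Δo = -35 kJ/mol.
For low-spin the configuration is t₂g⁶ eg⁰: orbital energy -2.4 × 87 = -209 kJ/mol, and 2 additional pairs relative to high-spin add 388 kJ/mol, giving 179 kJ/mol.
Thus E(LS) − E(HS) = 214 kJ/mol.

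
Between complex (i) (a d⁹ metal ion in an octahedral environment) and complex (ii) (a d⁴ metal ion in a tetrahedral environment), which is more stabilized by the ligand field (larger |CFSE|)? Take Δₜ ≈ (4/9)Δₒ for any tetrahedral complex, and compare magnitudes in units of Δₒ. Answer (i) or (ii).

(i)

(i): t2g^6 e_g^3, CFSE = -0.6Δₒ.
(ii): Tetrahedral splitting is small, so the complex is high-spin; e^2 t2^2, CFSE = -0.4Δₜ ≈ -0.18Δₒ.
So (i) has the larger |CFSE|.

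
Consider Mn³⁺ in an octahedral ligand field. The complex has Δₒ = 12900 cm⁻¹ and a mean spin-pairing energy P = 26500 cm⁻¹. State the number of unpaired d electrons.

4

Mn³⁺: group 7, so d-count = 7 − 3 = 4.
With Δₒ < P the complex is high-spin.
Filling d⁴ accordingly: t₂g³ eg¹.
Unpaired electrons: 4.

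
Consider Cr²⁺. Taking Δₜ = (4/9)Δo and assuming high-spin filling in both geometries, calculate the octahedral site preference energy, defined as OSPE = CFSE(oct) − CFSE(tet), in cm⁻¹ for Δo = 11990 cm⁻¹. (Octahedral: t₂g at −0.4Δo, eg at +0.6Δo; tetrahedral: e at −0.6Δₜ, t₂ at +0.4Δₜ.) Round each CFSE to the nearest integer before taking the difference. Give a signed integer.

Cr sits in group 6; removing 2 electrons leaves Cr²⁺ with 6 − 2 = 4 d electrons.
Octahedral (high-spin): t₂g³ eg¹, CFSE = 3(−0.4) + 1(+0.6) = -0.6Δo = -0.6 × 11990 = -7194 cm⁻¹.
Tetrahedral e² t₂² gives -0.4Δₜ = -0.4 × (4/9) × 11990 = -2132 cm⁻¹.
Subtracting, OSPE = -7194 − (-2132) = -5062 cm⁻¹.

-5062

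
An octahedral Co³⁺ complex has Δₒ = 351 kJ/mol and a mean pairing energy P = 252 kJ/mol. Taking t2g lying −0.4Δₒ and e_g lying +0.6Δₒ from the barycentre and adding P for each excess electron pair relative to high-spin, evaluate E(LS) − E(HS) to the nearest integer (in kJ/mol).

Co³⁺: group 9, so d-count = 9 − 3 = 6.
High-spin d⁶ fills as t2g^4 e_g^2 with CFSE 4(−0.4) + 2(+0.6) = -0.4Δₒ = -140 kJ/mol.
Low-spin: t2g^6 e_g^0, orbital CFSE = -2.4Δₒ = -842 kJ/mol; plus 2 excess pairs × P = +504 kJ/mol; total -338 kJ/mol.
Thus E(LS) − E(HS) = -198 kJ/mol.

-198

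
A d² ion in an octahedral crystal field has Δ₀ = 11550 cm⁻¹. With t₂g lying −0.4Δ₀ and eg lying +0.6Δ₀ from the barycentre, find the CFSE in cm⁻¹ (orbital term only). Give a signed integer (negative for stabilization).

Configuration: t₂g² eg⁰.
Orbital CFSE = 2(-0.4) + 0(0.6) = -0.8Δ₀ = -0.8 × 11550 = -9240 cm⁻¹.

-9240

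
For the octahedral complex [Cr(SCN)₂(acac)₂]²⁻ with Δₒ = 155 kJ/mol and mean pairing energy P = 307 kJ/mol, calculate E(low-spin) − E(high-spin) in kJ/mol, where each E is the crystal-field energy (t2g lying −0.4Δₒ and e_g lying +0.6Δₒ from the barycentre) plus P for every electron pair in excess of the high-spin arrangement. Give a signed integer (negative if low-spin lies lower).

Ligand charges: 2×(-1) from SCN⁻ and 2×(-1) from acac⁻ sum to -4; with overall charge -2, Cr is +2.
Cr²⁺: group 6, so d-count = 6 − 2 = 4.
In the high-spin limit (t2g^3 e_g^1) the orbital term is -0.6Δₒ = -93 kJ/mol, with no excess pairing.
Low-spin: t2g^4 e_g^0, orbital CFSE = -1.6Δₒ = -248 kJ/mol; plus 1 excess pair × P = +307 kJ/mol; total 59 kJ/mol.
E(LS) − E(HS) = 59 − (-93) = 152 kJ/mol.

152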